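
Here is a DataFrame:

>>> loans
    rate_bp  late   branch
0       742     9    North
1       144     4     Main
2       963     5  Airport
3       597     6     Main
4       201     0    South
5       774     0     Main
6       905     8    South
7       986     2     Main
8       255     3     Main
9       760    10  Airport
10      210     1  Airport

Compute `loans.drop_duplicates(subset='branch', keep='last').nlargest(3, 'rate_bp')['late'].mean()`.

6.66666666667

drop duplicate branch (keep=last):
    rate_bp  late   branch
0       742     9    North
6       905     8    South
8       255     3     Main
10      210     1  Airport
take 3 rows with largest rate_bp:
   rate_bp  late branch
6      905     8  South
0      742     9  North
8      255     3   Main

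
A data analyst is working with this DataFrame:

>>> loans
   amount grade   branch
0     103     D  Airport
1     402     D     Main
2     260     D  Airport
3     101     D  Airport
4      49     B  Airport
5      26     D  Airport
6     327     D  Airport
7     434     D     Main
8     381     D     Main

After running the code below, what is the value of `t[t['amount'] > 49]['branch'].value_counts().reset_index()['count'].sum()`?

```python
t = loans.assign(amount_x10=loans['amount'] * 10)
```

7

add column amount_x10 = loans['amount'] * 10:
   amount grade   branch  amount_x10
0     103     D  Airport        1030
1     402     D     Main        4020
2     260     D  Airport        2600
3     101     D  Airport        1010
4      49     B  Airport         490
5      26     D  Airport         260
6     327     D  Airport        3270
7     434     D     Main        4340
8     381     D     Main        3810
filter rows where amount > 49:
   amount grade   branch  amount_x10
0     103     D  Airport        1030
1     402     D     Main        4020
2     260     D  Airport        2600
3     101     D  Airport        1010
6     327     D  Airport        3270
7     434     D     Main        4340
8     381     D     Main        3810
value_counts of branch:
branch
Airport    4
Main       3
Name: count, dtype: int64
reset_index():
    branch  count
0  Airport      4
1     Main      3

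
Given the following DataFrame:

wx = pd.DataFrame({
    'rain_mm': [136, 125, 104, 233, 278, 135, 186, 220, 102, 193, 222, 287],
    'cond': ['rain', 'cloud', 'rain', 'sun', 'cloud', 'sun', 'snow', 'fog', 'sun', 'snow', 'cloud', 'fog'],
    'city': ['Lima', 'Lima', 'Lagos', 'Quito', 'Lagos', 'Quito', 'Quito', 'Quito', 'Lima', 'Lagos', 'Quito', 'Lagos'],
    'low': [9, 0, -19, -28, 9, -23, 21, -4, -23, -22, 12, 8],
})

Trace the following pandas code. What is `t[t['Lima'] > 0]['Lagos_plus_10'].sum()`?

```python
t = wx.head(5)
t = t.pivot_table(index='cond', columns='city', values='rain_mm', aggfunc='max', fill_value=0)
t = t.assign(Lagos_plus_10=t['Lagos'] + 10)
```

take first 5 rows:
   rain_mm   cond   city  low
0      136   rain   Lima    9
1      125  cloud   Lima    0
2      104   rain  Lagos  -19
3      233    sun  Quito  -28
4      278  cloud  Lagos    9
pivot: rows=cond, cols=city, max(rain_mm):
city   Lagos  Lima  Quito
cond                     
cloud    278   125      0
rain     104   136      0
sun        0     0    233
add column Lagos_plus_10 = t['Lagos'] + 10:
city   Lagos  Lima  Quito  Lagos_plus_10
cond                                    
cloud    278   125      0            288
rain     104   136      0            114
sun        0     0    233             10
filter rows where Lima > 0:
city   Lagos  Lima  Quito  Lagos_plus_10
cond                                    
cloud    278   125      0            288
rain     104   136      0            114

402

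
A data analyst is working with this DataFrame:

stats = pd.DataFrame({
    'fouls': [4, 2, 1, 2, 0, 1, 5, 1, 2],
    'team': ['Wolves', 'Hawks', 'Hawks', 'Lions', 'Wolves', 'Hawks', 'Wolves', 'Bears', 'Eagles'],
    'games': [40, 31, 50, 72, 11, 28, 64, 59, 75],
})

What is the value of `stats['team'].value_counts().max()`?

value_counts of team:
team
Wolves    3
Hawks     3
Lions     1
Bears     1
Eagles    1
Name: count, dtype: int64

3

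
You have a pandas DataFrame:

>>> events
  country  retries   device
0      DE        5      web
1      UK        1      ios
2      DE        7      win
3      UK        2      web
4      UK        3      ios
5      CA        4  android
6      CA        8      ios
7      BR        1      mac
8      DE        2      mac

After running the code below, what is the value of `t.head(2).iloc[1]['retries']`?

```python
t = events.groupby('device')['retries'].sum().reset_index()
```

group by device, sum of retries:
device
android     4
ios        12
mac         3
web         7
win         7
Name: retries, dtype: int64
reset_index():
    device  retries
0  android        4
1      ios       12
2      mac        3
3      web        7
4      win        7
take first 2 rows:
    device  retries
0  android        4
1      ios       12

12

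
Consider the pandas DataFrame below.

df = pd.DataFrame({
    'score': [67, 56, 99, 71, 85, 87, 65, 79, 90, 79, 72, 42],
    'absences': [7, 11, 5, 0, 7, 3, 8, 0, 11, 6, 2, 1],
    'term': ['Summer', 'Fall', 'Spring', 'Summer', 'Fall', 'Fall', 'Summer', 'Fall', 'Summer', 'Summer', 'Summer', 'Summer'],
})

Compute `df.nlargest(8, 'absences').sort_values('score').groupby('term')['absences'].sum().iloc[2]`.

take 8 rows with largest absences:
   score  absences    term
1     56        11    Fall
8     90        11  Summer
6     65         8  Summer
0     67         7  Summer
4     85         7    Fall
9     79         6  Summer
2     99         5  Spring
5     87         3    Fall
sort by score:
   score  absences    term
1     56        11    Fall
6     65         8  Summer
0     67         7  Summer
9     79         6  Summer
4     85         7    Fall
5     87         3    Fall
8     90        11  Summer
2     99         5  Spring
group by term, sum of absences:
term
Fall      21
Spring     5
Summer    32
Name: absences, dtype: int64
Taking the value at position 2 gives 32.

32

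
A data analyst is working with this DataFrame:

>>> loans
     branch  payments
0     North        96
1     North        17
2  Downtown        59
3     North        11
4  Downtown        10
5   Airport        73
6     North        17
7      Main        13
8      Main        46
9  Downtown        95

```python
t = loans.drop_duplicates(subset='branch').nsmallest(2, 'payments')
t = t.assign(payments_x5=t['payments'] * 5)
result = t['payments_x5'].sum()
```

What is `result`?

drop duplicate branch (keep=first):
     branch  payments
0     North        96
2  Downtown        59
5   Airport        73
7      Main        13
take 2 rows with smallest payments:
     branch  payments
7      Main        13
2  Downtown        59
add column payments_x5 = t['payments'] * 5:
     branch  payments  payments_x5
7      Main        13           65
2  Downtown        59          295
The sum of column 'payments_x5' is 360.

360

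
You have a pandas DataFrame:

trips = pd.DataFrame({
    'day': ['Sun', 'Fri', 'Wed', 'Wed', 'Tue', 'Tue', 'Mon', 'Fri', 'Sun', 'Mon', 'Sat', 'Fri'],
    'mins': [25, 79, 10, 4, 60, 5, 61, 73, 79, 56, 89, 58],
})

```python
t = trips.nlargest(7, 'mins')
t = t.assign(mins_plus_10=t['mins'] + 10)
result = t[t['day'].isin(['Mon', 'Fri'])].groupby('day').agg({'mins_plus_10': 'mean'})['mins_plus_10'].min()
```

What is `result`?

take 7 rows with largest mins:
    day  mins
10  Sat    89
1   Fri    79
8   Sun    79
7   Fri    73
6   Mon    61
4   Tue    60
11  Fri    58
add column mins_plus_10 = t['mins'] + 10:
    day  mins  mins_plus_10
10  Sat    89            99
1   Fri    79            89
8   Sun    79            89
7   Fri    73            83
6   Mon    61            71
4   Tue    60            70
11  Fri    58            68
filter rows where day in ['Mon', 'Fri']:
    day  mins  mins_plus_10
1   Fri    79            89
7   Fri    73            83
6   Mon    61            71
11  Fri    58            68
group by day, mean of mins_plus_10:
     mins_plus_10
day              
Fri          80.0
Mon          71.0
Reading off the min of column 'mins_plus_10', we get 71.0.

71.0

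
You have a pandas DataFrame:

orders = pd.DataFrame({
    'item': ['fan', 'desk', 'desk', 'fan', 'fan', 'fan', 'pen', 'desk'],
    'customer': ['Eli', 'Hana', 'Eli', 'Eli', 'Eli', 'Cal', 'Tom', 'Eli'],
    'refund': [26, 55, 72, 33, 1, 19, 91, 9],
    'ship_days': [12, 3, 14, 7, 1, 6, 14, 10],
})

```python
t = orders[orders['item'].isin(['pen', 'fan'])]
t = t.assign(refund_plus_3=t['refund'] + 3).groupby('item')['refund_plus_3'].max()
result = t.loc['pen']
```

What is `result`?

filter rows where item in ['pen', 'fan']:
  item customer  refund  ship_days
0  fan      Eli      26         12
3  fan      Eli      33          7
4  fan      Eli       1          1
5  fan      Cal      19          6
6  pen      Tom      91         14
add column refund_plus_3 = t['refund'] + 3:
  item customer  refund  ship_days  refund_plus_3
0  fan      Eli      26         12             29
3  fan      Eli      33          7             36
4  fan      Eli       1          1              4
5  fan      Cal      19          6             22
6  pen      Tom      91         14             94
group by item, max of refund_plus_3:
item
fan    36
pen    94
Name: refund_plus_3, dtype: int64
Hence 94.

94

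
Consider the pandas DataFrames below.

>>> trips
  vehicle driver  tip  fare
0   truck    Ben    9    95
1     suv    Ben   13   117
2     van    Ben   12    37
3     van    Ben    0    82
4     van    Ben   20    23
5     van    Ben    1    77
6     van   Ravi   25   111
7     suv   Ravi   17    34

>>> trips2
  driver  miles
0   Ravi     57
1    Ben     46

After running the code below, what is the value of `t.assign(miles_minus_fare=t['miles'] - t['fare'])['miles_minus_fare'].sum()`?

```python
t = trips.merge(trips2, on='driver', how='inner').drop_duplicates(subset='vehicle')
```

merge on 'driver' (how='inner') → 8 rows:
  vehicle driver  tip  fare  miles
0   truck    Ben    9    95     46
1     suv    Ben   13   117     46
2     van    Ben   12    37     46
3     van    Ben    0    82     46
4     van    Ben   20    23     46
5     van    Ben    1    77     46
6     van   Ravi   25   111     57
7     suv   Ravi   17    34     57
drop duplicate vehicle (keep=first):
  vehicle driver  tip  fare  miles
0   truck    Ben    9    95     46
1     suv    Ben   13   117     46
2     van    Ben   12    37     46
add column miles_minus_fare = t['miles'] - t['fare']:
  vehicle driver  tip  fare  miles  miles_minus_fare
0   truck    Ben    9    95     46               -49
1     suv    Ben   13   117     46               -71
2     van    Ben   12    37     46                 9
So sum() = -111.

-111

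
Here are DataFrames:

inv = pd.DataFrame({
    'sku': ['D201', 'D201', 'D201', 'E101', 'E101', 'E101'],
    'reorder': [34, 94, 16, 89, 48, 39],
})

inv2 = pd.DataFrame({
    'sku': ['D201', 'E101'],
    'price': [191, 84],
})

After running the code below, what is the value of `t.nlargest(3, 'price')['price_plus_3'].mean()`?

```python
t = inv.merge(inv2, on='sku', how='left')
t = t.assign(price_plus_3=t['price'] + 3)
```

merge on 'sku' (how='left') → 6 rows:
    sku  reorder  price
0  D201       34    191
1  D201       94    191
2  D201       16    191
3  E101       89     84
4  E101       48     84
5  E101       39     84
add column price_plus_3 = t['price'] + 3:
    sku  reorder  price  price_plus_3
0  D201       34    191           194
1  D201       94    191           194
2  D201       16    191           194
3  E101       89     84            87
4  E101       48     84            87
5  E101       39     84            87
take 3 rows with largest price:
    sku  reorder  price  price_plus_3
0  D201       34    191           194
1  D201       94    191           194
2  D201       16    191           194

194.0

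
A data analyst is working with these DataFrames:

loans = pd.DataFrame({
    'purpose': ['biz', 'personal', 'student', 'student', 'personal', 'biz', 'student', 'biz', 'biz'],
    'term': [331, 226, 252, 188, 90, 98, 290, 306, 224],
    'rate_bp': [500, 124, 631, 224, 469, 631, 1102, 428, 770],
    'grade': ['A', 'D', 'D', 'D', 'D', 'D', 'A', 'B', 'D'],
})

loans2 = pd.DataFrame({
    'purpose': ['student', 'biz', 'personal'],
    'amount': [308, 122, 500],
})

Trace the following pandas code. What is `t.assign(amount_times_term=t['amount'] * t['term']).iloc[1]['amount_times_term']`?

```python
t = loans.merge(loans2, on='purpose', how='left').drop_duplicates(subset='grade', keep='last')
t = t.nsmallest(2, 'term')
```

merge on 'purpose' (how='left') → 9 rows:
    purpose  term  rate_bp grade  amount
0       biz   331      500     A     122
1  personal   226      124     D     500
2   student   252      631     D     308
3   student   188      224     D     308
4  personal    90      469     D     500
5       biz    98      631     D     122
6   student   290     1102     A     308
7       biz   306      428     B     122
8       biz   224      770     D     122
drop duplicate grade (keep=last):
   purpose  term  rate_bp grade  amount
6  student   290     1102     A     308
7      biz   306      428     B     122
8      biz   224      770     D     122
take 2 rows with smallest term:
   purpose  term  rate_bp grade  amount
8      biz   224      770     D     122
6  student   290     1102     A     308
add column amount_times_term = t['amount'] * t['term']:
   purpose  term  rate_bp grade  amount  amount_times_term
8      biz   224      770     D     122              27328
6  student   290     1102     A     308              89320
Finally, value at position 1, column 'amount_times_term' = 89320.

89320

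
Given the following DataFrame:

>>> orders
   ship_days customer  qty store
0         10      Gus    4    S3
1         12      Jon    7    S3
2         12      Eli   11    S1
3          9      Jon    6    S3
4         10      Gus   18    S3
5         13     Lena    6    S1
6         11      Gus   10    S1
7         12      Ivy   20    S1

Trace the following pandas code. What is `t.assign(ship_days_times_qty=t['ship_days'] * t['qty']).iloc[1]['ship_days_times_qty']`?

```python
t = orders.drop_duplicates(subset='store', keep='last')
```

drop duplicate store (keep=last):
   ship_days customer  qty store
4         10      Gus   18    S3
7         12      Ivy   20    S1
add column ship_days_times_qty = t['ship_days'] * t['qty']:
   ship_days customer  qty store  ship_days_times_qty
4         10      Gus   18    S3                  180
7         12      Ivy   20    S1                  240

240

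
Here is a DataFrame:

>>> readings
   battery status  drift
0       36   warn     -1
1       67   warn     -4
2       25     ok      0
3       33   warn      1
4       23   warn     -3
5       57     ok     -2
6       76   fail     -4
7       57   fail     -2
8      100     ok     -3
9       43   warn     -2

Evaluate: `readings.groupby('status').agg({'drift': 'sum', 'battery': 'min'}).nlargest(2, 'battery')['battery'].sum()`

82

group by status: sum(drift), min(battery):
        drift  battery
status                
fail       -6       57
ok         -5       25
warn       -9       23
take 2 rows with largest battery:
        drift  battery
status                
fail       -6       57
ok         -5       25
Finally, sum of column 'battery' = 82.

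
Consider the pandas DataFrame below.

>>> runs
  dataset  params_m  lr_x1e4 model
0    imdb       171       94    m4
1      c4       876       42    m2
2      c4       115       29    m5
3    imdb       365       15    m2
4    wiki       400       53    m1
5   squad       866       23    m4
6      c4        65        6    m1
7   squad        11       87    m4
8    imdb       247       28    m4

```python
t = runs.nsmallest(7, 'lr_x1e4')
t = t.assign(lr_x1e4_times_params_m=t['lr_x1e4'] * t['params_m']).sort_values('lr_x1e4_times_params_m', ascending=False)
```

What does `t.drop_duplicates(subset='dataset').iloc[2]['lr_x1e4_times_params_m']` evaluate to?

19918

take 7 rows with smallest lr_x1e4:
  dataset  params_m  lr_x1e4 model
6      c4        65        6    m1
3    imdb       365       15    m2
5   squad       866       23    m4
8    imdb       247       28    m4
2      c4       115       29    m5
1      c4       876       42    m2
4    wiki       400       53    m1
add column lr_x1e4_times_params_m = t['lr_x1e4'] * t['params_m']:
  dataset  params_m  lr_x1e4 model  lr_x1e4_times_params_m
6      c4        65        6    m1                     390
3    imdb       365       15    m2                    5475
5   squad       866       23    m4                   19918
8    imdb       247       28    m4                    6916
2      c4       115       29    m5                    3335
1      c4       876       42    m2                   36792
4    wiki       400       53    m1                   21200
sort by lr_x1e4_times_params_m descending:
  dataset  params_m  lr_x1e4 model  lr_x1e4_times_params_m
1      c4       876       42    m2                   36792
4    wiki       400       53    m1                   21200
5   squad       866       23    m4                   19918
8    imdb       247       28    m4                    6916
3    imdb       365       15    m2                    5475
2      c4       115       29    m5                    3335
6      c4        65        6    m1                     390
drop duplicate dataset (keep=first):
  dataset  params_m  lr_x1e4 model  lr_x1e4_times_params_m
1      c4       876       42    m2                   36792
4    wiki       400       53    m1                   21200
5   squad       866       23    m4                   19918
8    imdb       247       28    m4                    6916
Then the value at position 2, column 'lr_x1e4_times_params_m': 19918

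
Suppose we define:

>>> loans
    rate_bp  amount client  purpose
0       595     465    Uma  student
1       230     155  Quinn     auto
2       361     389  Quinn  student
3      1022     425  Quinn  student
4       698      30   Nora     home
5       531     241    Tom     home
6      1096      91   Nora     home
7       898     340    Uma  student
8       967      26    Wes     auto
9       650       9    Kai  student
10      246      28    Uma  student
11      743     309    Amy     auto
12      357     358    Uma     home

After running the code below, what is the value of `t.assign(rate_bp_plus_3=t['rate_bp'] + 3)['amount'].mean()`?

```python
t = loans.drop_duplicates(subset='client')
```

drop duplicate client (keep=first):
    rate_bp  amount client  purpose
0       595     465    Uma  student
1       230     155  Quinn     auto
4       698      30   Nora     home
5       531     241    Tom     home
8       967      26    Wes     auto
9       650       9    Kai  student
11      743     309    Amy     auto
add column rate_bp_plus_3 = t['rate_bp'] + 3:
    rate_bp  amount client  purpose  rate_bp_plus_3
0       595     465    Uma  student             598
1       230     155  Quinn     auto             233
4       698      30   Nora     home             701
5       531     241    Tom     home             534
8       967      26    Wes     auto             970
9       650       9    Kai  student             653
11      743     309    Amy     auto             746
Reading off the mean of column 'amount', we get 176.428571429.

176.428571429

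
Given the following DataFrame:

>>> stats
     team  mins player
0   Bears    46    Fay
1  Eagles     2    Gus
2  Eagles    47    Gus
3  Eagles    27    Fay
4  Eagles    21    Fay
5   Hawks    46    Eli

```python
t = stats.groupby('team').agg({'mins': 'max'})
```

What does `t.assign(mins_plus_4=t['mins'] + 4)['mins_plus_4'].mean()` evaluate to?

group by team, max of mins:
        mins
team        
Bears     46
Eagles    47
Hawks     46
add column mins_plus_4 = t['mins'] + 4:
        mins  mins_plus_4
team                     
Bears     46           50
Eagles    47           51
Hawks     46           50
Reading off the mean of column 'mins_plus_4', we get 50.3333333333.

50.3333333333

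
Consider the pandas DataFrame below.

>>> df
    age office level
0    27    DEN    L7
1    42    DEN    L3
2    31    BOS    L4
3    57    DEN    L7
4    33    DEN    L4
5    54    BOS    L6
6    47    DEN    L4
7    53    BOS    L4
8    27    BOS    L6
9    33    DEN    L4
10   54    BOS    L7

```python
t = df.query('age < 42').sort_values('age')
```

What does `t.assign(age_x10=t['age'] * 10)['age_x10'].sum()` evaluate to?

filter rows where age < 42:
   age office level
0   27    DEN    L7
2   31    BOS    L4
4   33    DEN    L4
8   27    BOS    L6
9   33    DEN    L4
sort by age:
   age office level
0   27    DEN    L7
8   27    BOS    L6
2   31    BOS    L4
4   33    DEN    L4
9   33    DEN    L4
add column age_x10 = t['age'] * 10:
   age office level  age_x10
0   27    DEN    L7      270
8   27    BOS    L6      270
2   31    BOS    L4      310
4   33    DEN    L4      330
9   33    DEN    L4      330
sum of column 'age_x10' → 1510

1510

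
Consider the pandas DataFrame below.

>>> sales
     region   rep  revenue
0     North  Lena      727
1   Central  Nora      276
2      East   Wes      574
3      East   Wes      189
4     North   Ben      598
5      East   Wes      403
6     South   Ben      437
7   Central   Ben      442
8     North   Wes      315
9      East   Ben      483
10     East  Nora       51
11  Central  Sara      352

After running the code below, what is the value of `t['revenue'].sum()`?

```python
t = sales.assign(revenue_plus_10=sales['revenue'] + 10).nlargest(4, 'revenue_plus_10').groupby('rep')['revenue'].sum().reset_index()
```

add column revenue_plus_10 = sales['revenue'] + 10:
     region   rep  revenue  revenue_plus_10
0     North  Lena      727              737
1   Central  Nora      276              286
2      East   Wes      574              584
3      East   Wes      189              199
4     North   Ben      598              608
5      East   Wes      403              413
6     South   Ben      437              447
7   Central   Ben      442              452
8     North   Wes      315              325
9      East   Ben      483              493
10     East  Nora       51               61
11  Central  Sara      352              362
take 4 rows with largest revenue_plus_10:
  region   rep  revenue  revenue_plus_10
0  North  Lena      727              737
4  North   Ben      598              608
2   East   Wes      574              584
9   East   Ben      483              493
group by rep, sum of revenue:
rep
Ben     1081
Lena     727
Wes      574
Name: revenue, dtype: int64
reset_index():
    rep  revenue
0   Ben     1081
1  Lena      727
2   Wes      574
Taking the sum of column 'revenue' gives 2382.

2382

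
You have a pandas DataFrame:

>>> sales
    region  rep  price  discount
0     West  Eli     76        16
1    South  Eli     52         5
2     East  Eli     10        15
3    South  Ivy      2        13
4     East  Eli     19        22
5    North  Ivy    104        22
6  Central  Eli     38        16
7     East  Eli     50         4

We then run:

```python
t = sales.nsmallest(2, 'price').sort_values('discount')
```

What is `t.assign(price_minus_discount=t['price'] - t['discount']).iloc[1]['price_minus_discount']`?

take 2 rows with smallest price:
  region  rep  price  discount
3  South  Ivy      2        13
2   East  Eli     10        15
sort by discount:
  region  rep  price  discount
3  South  Ivy      2        13
2   East  Eli     10        15
add column price_minus_discount = t['price'] - t['discount']:
  region  rep  price  discount  price_minus_discount
3  South  Ivy      2        13                   -11
2   East  Eli     10        15                    -5
Finally, value at position 1, column 'price_minus_discount' = -5.

-5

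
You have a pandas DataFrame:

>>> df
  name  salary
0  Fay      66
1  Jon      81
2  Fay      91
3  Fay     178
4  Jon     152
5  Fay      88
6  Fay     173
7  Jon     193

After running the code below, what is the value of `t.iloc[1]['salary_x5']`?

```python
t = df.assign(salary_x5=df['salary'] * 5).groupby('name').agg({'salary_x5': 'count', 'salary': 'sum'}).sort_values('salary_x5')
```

add column salary_x5 = df['salary'] * 5:
  name  salary  salary_x5
0  Fay      66        330
1  Jon      81        405
2  Fay      91        455
3  Fay     178        890
4  Jon     152        760
5  Fay      88        440
6  Fay     173        865
7  Jon     193        965
group by name: count(salary_x5), sum(salary):
      salary_x5  salary
name                   
Fay           5     596
Jon           3     426
sort by salary_x5:
      salary_x5  salary
name                   
Jon           3     426
Fay           5     596
The value at position 1, column 'salary_x5' is 5.

5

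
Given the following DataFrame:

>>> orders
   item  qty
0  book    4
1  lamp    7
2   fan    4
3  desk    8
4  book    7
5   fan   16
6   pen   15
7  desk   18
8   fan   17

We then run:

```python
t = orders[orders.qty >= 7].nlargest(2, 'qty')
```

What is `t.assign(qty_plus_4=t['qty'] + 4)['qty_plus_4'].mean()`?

21.5

filter rows where qty >= 7:
   item  qty
1  lamp    7
3  desk    8
4  book    7
5   fan   16
6   pen   15
7  desk   18
8   fan   17
take 2 rows with largest qty:
   item  qty
7  desk   18
8   fan   17
add column qty_plus_4 = t['qty'] + 4:
   item  qty  qty_plus_4
7  desk   18          22
8   fan   17          21
Reading off the mean of column 'qty_plus_4', we get 21.5.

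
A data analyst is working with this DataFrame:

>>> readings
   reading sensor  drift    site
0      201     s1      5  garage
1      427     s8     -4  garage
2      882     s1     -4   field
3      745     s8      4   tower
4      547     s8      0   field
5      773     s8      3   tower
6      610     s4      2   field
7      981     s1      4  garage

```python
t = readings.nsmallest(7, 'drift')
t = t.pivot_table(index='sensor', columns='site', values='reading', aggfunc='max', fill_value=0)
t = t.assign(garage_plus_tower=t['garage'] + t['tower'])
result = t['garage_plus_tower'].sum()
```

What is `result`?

2181

take 7 rows with smallest drift:
   reading sensor  drift    site
1      427     s8     -4  garage
2      882     s1     -4   field
4      547     s8      0   field
6      610     s4      2   field
5      773     s8      3   tower
3      745     s8      4   tower
7      981     s1      4  garage
pivot: rows=sensor, cols=site, max(reading):
site    field  garage  tower
sensor                      
s1        882     981      0
s4        610       0      0
s8        547     427    773
add column garage_plus_tower = t['garage'] + t['tower']:
site    field  garage  tower  garage_plus_tower
sensor                                         
s1        882     981      0                981
s4        610       0      0                  0
s8        547     427    773               1200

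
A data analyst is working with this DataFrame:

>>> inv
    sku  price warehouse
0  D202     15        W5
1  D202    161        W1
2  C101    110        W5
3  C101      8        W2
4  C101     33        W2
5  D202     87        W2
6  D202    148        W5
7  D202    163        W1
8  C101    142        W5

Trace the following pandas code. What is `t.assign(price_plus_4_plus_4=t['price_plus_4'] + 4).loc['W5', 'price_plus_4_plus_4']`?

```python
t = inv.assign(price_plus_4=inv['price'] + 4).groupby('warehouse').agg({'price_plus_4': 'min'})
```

add column price_plus_4 = inv['price'] + 4:
    sku  price warehouse  price_plus_4
0  D202     15        W5            19
1  D202    161        W1           165
2  C101    110        W5           114
3  C101      8        W2            12
4  C101     33        W2            37
5  D202     87        W2            91
6  D202    148        W5           152
7  D202    163        W1           167
8  C101    142        W5           146
group by warehouse, min of price_plus_4:
           price_plus_4
warehouse              
W1                  165
W2                   12
W5                   19
add column price_plus_4_plus_4 = t['price_plus_4'] + 4:
           price_plus_4  price_plus_4_plus_4
warehouse                                   
W1                  165                  169
W2                   12                   16
W5                   19                   23
Reading off the value at row 'W5', column 'price_plus_4_plus_4', we get 23.

23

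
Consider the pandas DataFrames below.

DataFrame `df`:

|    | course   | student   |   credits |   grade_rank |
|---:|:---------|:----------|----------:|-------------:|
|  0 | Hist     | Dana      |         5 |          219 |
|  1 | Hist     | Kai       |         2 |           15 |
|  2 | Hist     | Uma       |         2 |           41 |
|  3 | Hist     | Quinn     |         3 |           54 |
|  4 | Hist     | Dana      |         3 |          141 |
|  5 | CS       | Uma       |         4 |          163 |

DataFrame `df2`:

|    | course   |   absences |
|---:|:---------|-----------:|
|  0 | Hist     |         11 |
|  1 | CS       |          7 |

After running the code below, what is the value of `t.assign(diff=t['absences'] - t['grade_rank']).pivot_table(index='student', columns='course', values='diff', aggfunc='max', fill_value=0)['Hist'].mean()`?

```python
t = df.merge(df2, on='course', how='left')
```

-51.75

merge on 'course' (how='left') → 6 rows:
  course student  credits  grade_rank  absences
0   Hist    Dana        5         219        11
1   Hist     Kai        2          15        11
2   Hist     Uma        2          41        11
3   Hist   Quinn        3          54        11
4   Hist    Dana        3         141        11
5     CS     Uma        4         163         7
add column diff = t['absences'] - t['grade_rank']:
  course student  credits  grade_rank  absences  diff
0   Hist    Dana        5         219        11  -208
1   Hist     Kai        2          15        11    -4
2   Hist     Uma        2          41        11   -30
3   Hist   Quinn        3          54        11   -43
4   Hist    Dana        3         141        11  -130
5     CS     Uma        4         163         7  -156
pivot: rows=student, cols=course, max(diff):
course    CS  Hist
student           
Dana       0  -130
Kai        0    -4
Quinn      0   -43
Uma     -156   -30
Taking the mean of column 'Hist' gives -51.75.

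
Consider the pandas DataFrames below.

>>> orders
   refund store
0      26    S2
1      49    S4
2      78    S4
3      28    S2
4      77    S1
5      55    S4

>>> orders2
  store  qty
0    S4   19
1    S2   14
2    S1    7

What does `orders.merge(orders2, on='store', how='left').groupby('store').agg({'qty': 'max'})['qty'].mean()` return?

merge on 'store' (how='left') → 6 rows:
   refund store  qty
0      26    S2   14
1      49    S4   19
2      78    S4   19
3      28    S2   14
4      77    S1    7
5      55    S4   19
group by store, max of qty:
       qty
store     
S1       7
S2      14
S4      19
Reading off the mean of column 'qty', we get 13.3333333333.

13.3333333333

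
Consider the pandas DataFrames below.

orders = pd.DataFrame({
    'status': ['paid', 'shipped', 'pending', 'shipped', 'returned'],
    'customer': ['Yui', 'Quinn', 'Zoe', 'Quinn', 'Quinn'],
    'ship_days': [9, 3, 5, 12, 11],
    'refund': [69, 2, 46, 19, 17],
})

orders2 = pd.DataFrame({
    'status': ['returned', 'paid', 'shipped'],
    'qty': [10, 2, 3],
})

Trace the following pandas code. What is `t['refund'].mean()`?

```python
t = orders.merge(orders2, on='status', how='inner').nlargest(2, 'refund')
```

merge on 'status' (how='inner') → 4 rows:
     status customer  ship_days  refund  qty
0      paid      Yui          9      69    2
1   shipped    Quinn          3       2    3
2   shipped    Quinn         12      19    3
3  returned    Quinn         11      17   10
take 2 rows with largest refund:
    status customer  ship_days  refund  qty
0     paid      Yui          9      69    2
2  shipped    Quinn         12      19    3
The mean of column 'refund' is 44.0.

44.0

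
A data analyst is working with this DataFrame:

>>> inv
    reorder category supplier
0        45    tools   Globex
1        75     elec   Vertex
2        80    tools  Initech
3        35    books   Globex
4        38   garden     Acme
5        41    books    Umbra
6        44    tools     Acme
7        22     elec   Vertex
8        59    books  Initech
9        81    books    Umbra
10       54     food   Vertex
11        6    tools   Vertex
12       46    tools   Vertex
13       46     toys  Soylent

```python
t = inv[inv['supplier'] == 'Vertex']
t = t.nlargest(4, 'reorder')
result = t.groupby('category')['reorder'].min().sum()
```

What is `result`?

122

filter rows where supplier == 'Vertex':
    reorder category supplier
1        75     elec   Vertex
7        22     elec   Vertex
10       54     food   Vertex
11        6    tools   Vertex
12       46    tools   Vertex
take 4 rows with largest reorder:
    reorder category supplier
1        75     elec   Vertex
10       54     food   Vertex
12       46    tools   Vertex
7        22     elec   Vertex
group by category, min of reorder:
category
elec     22
food     54
tools    46
Name: reorder, dtype: int64
Taking the sum of the resulting series gives 122.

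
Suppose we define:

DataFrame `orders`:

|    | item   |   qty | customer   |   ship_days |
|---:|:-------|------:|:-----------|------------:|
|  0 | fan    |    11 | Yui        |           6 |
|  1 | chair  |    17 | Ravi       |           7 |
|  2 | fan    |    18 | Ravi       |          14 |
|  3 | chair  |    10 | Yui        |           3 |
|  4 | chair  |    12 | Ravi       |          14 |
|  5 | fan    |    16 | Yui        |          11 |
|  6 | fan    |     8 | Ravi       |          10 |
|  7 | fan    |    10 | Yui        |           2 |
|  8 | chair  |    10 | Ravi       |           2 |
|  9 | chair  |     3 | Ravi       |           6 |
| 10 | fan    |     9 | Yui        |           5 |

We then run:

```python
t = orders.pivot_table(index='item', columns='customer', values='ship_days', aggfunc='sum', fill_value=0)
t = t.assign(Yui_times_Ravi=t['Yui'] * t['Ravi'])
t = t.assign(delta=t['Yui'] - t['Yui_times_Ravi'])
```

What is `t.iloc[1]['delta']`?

pivot: rows=item, cols=customer, sum(ship_days):
customer  Ravi  Yui
item               
chair       29    3
fan         24   24
add column Yui_times_Ravi = t['Yui'] * t['Ravi']:
customer  Ravi  Yui  Yui_times_Ravi
item                               
chair       29    3              87
fan         24   24             576
add column delta = t['Yui'] - t['Yui_times_Ravi']:
customer  Ravi  Yui  Yui_times_Ravi  delta
item                                      
chair       29    3              87    -84
fan         24   24             576   -552
The value at position 1, column 'delta' is -552.

-552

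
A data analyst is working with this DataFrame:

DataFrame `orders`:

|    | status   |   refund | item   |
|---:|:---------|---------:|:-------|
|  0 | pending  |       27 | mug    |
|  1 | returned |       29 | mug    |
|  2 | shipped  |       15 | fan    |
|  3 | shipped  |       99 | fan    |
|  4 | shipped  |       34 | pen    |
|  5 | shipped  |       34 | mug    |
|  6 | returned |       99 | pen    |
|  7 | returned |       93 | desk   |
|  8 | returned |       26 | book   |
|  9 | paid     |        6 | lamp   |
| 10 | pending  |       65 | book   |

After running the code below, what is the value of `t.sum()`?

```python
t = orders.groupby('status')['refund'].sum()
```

527

group by status, sum of refund:
status
paid          6
pending      92
returned    247
shipped     182
Name: refund, dtype: int64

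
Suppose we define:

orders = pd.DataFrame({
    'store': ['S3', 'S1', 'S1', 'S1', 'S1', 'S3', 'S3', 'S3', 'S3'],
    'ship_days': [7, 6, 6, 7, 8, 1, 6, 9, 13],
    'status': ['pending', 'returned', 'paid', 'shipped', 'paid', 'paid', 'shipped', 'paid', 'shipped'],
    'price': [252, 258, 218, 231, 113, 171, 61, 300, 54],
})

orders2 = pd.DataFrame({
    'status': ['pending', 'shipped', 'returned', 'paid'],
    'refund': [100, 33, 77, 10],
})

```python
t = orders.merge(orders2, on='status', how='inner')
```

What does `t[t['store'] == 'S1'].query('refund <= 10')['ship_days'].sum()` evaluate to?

merge on 'status' (how='inner') → 9 rows:
  store  ship_days    status  price  refund
0    S3          7   pending    252     100
1    S1          6  returned    258      77
2    S1          6      paid    218      10
3    S1          7   shipped    231      33
4    S1          8      paid    113      10
5    S3          1      paid    171      10
6    S3          6   shipped     61      33
7    S3          9      paid    300      10
8    S3         13   shipped     54      33
filter rows where store == 'S1':
  store  ship_days    status  price  refund
1    S1          6  returned    258      77
2    S1          6      paid    218      10
3    S1          7   shipped    231      33
4    S1          8      paid    113      10
filter rows where refund <= 10:
  store  ship_days status  price  refund
2    S1          6   paid    218      10
4    S1          8   paid    113      10

14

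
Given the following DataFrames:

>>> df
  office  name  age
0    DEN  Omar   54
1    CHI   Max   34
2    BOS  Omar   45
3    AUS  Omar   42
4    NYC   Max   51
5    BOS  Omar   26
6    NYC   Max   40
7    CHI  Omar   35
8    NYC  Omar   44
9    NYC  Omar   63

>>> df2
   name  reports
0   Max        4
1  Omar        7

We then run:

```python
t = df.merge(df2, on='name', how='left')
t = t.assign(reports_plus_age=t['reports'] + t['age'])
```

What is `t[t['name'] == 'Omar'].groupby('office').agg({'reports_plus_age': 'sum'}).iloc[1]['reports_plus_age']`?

85

merge on 'name' (how='left') → 10 rows:
  office  name  age  reports
0    DEN  Omar   54        7
1    CHI   Max   34        4
2    BOS  Omar   45        7
3    AUS  Omar   42        7
4    NYC   Max   51        4
5    BOS  Omar   26        7
6    NYC   Max   40        4
7    CHI  Omar   35        7
8    NYC  Omar   44        7
9    NYC  Omar   63        7
add column reports_plus_age = t['reports'] + t['age']:
  office  name  age  reports  reports_plus_age
0    DEN  Omar   54        7                61
1    CHI   Max   34        4                38
2    BOS  Omar   45        7                52
3    AUS  Omar   42        7                49
4    NYC   Max   51        4                55
5    BOS  Omar   26        7                33
6    NYC   Max   40        4                44
7    CHI  Omar   35        7                42
8    NYC  Omar   44        7                51
9    NYC  Omar   63        7                70
filter rows where name == 'Omar':
  office  name  age  reports  reports_plus_age
0    DEN  Omar   54        7                61
2    BOS  Omar   45        7                52
3    AUS  Omar   42        7                49
5    BOS  Omar   26        7                33
7    CHI  Omar   35        7                42
8    NYC  Omar   44        7                51
9    NYC  Omar   63        7                70
group by office, sum of reports_plus_age:
        reports_plus_age
office                  
AUS                   49
BOS                   85
CHI                   42
DEN                   61
NYC                  121
Reading off the value at position 1, column 'reports_plus_age', we get 85.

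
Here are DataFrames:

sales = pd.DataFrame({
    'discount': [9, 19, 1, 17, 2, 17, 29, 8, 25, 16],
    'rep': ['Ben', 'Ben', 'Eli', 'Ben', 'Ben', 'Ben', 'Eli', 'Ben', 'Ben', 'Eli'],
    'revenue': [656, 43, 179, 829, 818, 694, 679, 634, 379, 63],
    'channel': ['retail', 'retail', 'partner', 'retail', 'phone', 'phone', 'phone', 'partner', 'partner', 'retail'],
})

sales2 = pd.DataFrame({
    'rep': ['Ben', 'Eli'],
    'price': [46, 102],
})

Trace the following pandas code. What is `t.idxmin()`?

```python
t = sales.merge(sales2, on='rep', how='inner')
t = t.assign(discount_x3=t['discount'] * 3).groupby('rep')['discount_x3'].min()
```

merge on 'rep' (how='inner') → 10 rows:
   discount  rep  revenue  channel  price
0         9  Ben      656   retail     46
1        19  Ben       43   retail     46
2         1  Eli      179  partner    102
3        17  Ben      829   retail     46
4         2  Ben      818    phone     46
5        17  Ben      694    phone     46
6        29  Eli      679    phone    102
7         8  Ben      634  partner     46
8        25  Ben      379  partner     46
9        16  Eli       63   retail    102
add column discount_x3 = t['discount'] * 3:
   discount  rep  revenue  channel  price  discount_x3
0         9  Ben      656   retail     46           27
1        19  Ben       43   retail     46           57
2         1  Eli      179  partner    102            3
3        17  Ben      829   retail     46           51
4         2  Ben      818    phone     46            6
5        17  Ben      694    phone     46           51
6        29  Eli      679    phone    102           87
7         8  Ben      634  partner     46           24
8        25  Ben      379  partner     46           75
9        16  Eli       63   retail    102           48
group by rep, min of discount_x3:
rep
Ben    6
Eli    3
Name: discount_x3, dtype: int64
Then the label with the smallest value: Eli

Eli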